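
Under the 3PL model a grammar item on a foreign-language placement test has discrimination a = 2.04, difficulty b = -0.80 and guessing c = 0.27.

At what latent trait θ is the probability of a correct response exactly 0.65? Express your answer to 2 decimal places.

-0.76

P(θ) = c + (1 − c) · 1 / (1 + exp(−a(θ − b)))
Remove guessing floor: (0.65 − 0.27)/(1 − 0.27) = 0.5205
logit = ln(0.5205/0.4795) = 0.0822
θ = b + logit/(a) = -0.80 + 0.0822/2.0400 = -0.7597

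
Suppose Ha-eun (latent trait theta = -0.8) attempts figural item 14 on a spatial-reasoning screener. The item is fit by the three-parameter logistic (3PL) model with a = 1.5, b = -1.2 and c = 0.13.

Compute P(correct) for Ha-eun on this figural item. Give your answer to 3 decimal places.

P(theta) = c + (1 − c) · 1 / (1 + exp(−a(theta − b)))
Exponent: 1.5 × (-0.8 − (-1.2)) = 0.6000
1/(1 + e^{-0.6000}) = 0.6457
P = 0.13 + 0.87 × 0.6457 = 0.6917

0.692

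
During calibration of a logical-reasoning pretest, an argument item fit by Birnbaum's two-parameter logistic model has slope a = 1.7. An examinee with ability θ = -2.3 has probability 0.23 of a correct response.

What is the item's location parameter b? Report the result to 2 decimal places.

-1.59

P(θ) = 1 / (1 + exp(−a(θ − b)))
logit(0.23) = ln(0.23/0.77) = -1.2083
b = θ − logit/(a) = -2.3 − (-1.2083)/1.7000 = -1.5892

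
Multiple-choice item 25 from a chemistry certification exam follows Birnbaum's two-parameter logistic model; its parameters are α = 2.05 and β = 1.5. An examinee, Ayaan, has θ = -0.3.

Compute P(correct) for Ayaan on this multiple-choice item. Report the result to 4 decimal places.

0.0244

P(θ) = 1 / (1 + exp(−α(θ − β)))
Exponent: 2.05 × (-0.3 − 1.5) = -3.6900
1/(1 + e^{3.6900}) = 0.0244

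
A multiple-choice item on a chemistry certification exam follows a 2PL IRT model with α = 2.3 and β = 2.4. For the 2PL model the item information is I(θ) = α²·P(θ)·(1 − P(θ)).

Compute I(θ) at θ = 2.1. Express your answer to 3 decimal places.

1.177

P = 1/(1+e^{0.6900}) = 0.3340
P(1−P) = 0.3340 × 0.6660 = 0.2225
I = α² × P(1−P) = 2.3² × 0.2225 = 1.17679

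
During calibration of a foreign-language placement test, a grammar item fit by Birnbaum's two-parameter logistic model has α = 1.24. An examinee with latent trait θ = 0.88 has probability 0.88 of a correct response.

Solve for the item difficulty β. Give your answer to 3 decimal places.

P(θ) = 1 / (1 + exp(−α(θ − β)))
logit(0.88) = ln(0.88/0.12) = 1.9924
β = θ − logit/(α) = 0.88 − 1.9924/1.2400 = -0.7268

-0.727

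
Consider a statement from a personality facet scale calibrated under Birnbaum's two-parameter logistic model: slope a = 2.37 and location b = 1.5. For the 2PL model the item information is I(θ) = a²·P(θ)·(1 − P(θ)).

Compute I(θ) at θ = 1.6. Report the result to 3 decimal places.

1.385

P = 1/(1+e^{-0.2370}) = 0.5590
P(1−P) = 0.5590 × 0.4410 = 0.2465
I = a² × P(1−P) = 2.37² × 0.2465 = 1.38469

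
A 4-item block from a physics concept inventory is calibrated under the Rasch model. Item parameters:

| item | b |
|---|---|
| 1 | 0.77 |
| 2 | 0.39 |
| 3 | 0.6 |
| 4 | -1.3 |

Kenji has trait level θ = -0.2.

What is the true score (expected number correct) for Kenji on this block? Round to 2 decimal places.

1.69

P(θ) = 1 / (1 + exp(−(θ − b)))
P_1 = 1/(1+e^{0.9700}) = 0.2749
P_2 = 1/(1+e^{0.5900}) = 0.3566
P_3 = 1/(1+e^{0.8000}) = 0.3100
P_4 = 1/(1+e^{-1.1000}) = 0.7503
E[score] = 0.2749 + 0.3566 + 0.3100 + 0.7503 = 1.6918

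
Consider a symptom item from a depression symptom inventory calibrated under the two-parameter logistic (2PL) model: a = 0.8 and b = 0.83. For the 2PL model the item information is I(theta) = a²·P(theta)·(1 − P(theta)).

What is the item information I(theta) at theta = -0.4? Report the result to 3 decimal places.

0.127

P = 1/(1+e^{0.9840}) = 0.2721
P(1−P) = 0.2721 × 0.7279 = 0.1981
I = a² × P(1−P) = 0.8² × 0.1981 = 0.12676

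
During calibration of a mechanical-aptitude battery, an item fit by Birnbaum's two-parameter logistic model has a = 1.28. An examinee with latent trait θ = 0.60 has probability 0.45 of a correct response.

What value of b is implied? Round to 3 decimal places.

0.757

P(θ) = 1 / (1 + exp(−a(θ − b)))
logit(0.45) = ln(0.45/0.55) = -0.2007
b = θ − logit/(a) = 0.60 − (-0.2007)/1.2800 = 0.7568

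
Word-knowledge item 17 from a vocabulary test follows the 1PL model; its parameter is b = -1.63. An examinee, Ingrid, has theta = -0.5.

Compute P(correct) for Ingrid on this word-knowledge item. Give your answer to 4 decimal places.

0.7558

P(theta) = 1 / (1 + exp(−(theta − b)))
Exponent: (-0.5 − (-1.63)) = 1.1300
1/(1 + e^{-1.1300}) = 0.7558
P = 0.7558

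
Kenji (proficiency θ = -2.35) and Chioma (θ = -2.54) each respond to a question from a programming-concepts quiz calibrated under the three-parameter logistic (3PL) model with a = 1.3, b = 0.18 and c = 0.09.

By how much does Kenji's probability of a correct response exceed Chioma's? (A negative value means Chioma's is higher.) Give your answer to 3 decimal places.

P(θ) = c + (1 − c) · 1 / (1 + exp(−a(θ − b)))
P(Kenji) = 0.1227  [exponent -3.2890]
P(Chioma) = 0.1158  [exponent -3.5360]
Difference = 0.1227 − 0.1158 = 0.0070

0.007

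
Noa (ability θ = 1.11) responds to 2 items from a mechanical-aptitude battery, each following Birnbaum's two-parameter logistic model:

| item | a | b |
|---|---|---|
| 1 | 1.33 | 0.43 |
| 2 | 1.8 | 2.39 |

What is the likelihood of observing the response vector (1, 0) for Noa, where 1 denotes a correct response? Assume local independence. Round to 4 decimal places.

P(θ) = 1 / (1 + exp(−a(θ − b)))
P_1 = 1/(1+e^{-0.9044}) = 0.7119
P_2 = 1/(1+e^{2.3040}) = 0.0908
L = P_1 × (1−P_2) = 0.7119 × 0.9092 = 0.64722

0.6472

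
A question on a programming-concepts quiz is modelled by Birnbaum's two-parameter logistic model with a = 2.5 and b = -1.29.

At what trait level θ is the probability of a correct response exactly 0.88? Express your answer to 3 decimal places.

P(θ) = 1 / (1 + exp(−a(θ − b)))
logit = ln(0.8800/0.1200) = 1.9924
θ = b + logit/(a) = -1.29 + 1.9924/2.5000 = -0.4930

-0.493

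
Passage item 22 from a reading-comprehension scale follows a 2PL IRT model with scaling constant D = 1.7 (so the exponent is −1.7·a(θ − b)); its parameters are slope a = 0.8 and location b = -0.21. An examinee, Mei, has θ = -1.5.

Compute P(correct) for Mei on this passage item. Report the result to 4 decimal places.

P(θ) = 1 / (1 + exp(−D·a(θ − b)))
Exponent: 1.7 × 0.8 × (-1.5 − (-0.21)) = -1.7544
1/(1 + e^{1.7544}) = 0.1475
P = 0.1475

0.1475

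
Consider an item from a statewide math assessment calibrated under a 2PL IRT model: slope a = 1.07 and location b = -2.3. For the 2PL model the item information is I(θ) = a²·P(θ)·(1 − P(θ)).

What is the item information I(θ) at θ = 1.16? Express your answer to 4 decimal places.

0.0269

P = 1/(1+e^{-3.7022}) = 0.9759
P(1−P) = 0.9759 × 0.0241 = 0.0235
I = a² × P(1−P) = 1.07² × 0.0235 = 0.02690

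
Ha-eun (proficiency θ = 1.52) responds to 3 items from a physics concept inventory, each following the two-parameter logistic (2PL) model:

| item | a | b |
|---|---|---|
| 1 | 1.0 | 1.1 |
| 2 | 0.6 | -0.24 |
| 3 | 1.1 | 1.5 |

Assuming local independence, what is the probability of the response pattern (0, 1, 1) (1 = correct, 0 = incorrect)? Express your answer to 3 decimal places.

0.149

P(θ) = 1 / (1 + exp(−a(θ − b)))
P_1 = 1/(1+e^{-0.4200}) = 0.6035
P_2 = 1/(1+e^{-1.0560}) = 0.7419
P_3 = 1/(1+e^{-0.0220}) = 0.5055
L = (1−P_1) × P_2 × P_3 = 0.3965 × 0.7419 × 0.5055 = 0.14871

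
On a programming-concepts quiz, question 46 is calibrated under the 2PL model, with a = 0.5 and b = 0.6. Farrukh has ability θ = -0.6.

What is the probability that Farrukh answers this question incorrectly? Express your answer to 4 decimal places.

0.6457

P(θ) = 1 / (1 + exp(−a(θ − b)))
Exponent: 0.5 × (-0.6 − 0.6) = -0.6000
1/(1 + e^{0.6000}) = 0.3543
P(incorrect) = 1 − 0.3543 = 0.6457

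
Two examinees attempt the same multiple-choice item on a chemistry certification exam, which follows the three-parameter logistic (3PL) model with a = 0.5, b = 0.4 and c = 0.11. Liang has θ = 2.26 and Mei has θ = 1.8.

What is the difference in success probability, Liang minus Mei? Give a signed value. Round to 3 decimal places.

0.044

P(θ) = c + (1 − c) · 1 / (1 + exp(−a(θ − b)))
P(Liang) = 0.7482  [exponent 0.9300]
P(Mei) = 0.7047  [exponent 0.7000]
Difference = 0.7482 − 0.7047 = 0.0435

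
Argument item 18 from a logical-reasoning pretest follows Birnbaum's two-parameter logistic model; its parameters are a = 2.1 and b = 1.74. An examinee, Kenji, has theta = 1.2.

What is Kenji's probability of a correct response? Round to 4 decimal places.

P(theta) = 1 / (1 + exp(−a(theta − b)))
Exponent: 2.1 × (1.2 − 1.74) = -1.1340
1/(1 + e^{1.1340}) = 0.2434

0.2434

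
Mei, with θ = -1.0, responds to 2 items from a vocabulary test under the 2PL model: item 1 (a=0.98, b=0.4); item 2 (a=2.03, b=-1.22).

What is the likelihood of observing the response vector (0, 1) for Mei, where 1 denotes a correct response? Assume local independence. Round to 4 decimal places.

0.4865

P(θ) = 1 / (1 + exp(−a(θ − b)))
P_1 = 1/(1+e^{1.3720}) = 0.2023
P_2 = 1/(1+e^{-0.4466}) = 0.6098
L = (1−P_1) × P_2 = 0.7977 × 0.6098 = 0.48646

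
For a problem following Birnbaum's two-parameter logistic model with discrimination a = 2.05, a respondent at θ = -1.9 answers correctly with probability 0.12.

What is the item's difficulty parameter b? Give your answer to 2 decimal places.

P(θ) = 1 / (1 + exp(−a(θ − b)))
logit(0.12) = ln(0.12/0.88) = -1.9924
b = θ − logit/(a) = -1.9 − (-1.9924)/2.0500 = -0.9281

-0.93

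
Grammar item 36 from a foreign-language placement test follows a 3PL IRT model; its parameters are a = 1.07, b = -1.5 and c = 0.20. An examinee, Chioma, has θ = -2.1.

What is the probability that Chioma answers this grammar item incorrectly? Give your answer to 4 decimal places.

0.5242

P(θ) = c + (1 − c) · 1 / (1 + exp(−a(θ − b)))
Exponent: 1.07 × (-2.1 − (-1.5)) = -0.6420
1/(1 + e^{0.6420}) = 0.3448
P = 0.20 + 0.80 × 0.3448 = 0.4758
P(incorrect) = 1 − 0.4758 = 0.5242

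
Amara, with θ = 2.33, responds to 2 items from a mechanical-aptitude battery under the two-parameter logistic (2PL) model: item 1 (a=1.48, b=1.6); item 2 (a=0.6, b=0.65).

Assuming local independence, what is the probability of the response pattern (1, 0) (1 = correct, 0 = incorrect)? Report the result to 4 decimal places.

0.1996

P(θ) = 1 / (1 + exp(−a(θ − b)))
P_1 = 1/(1+e^{-1.0804}) = 0.7466
P_2 = 1/(1+e^{-1.0080}) = 0.7326
L = P_1 × (1−P_2) = 0.7466 × 0.2674 = 0.19961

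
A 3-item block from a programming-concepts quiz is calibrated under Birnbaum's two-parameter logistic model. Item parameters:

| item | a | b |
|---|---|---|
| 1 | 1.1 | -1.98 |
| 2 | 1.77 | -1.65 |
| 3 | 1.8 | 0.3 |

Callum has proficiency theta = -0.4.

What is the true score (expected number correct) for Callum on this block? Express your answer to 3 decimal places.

1.973

P(theta) = 1 / (1 + exp(−a(theta − b)))
P_1 = 1/(1+e^{-1.7380}) = 0.8504
P_2 = 1/(1+e^{-2.2125}) = 0.9014
P_3 = 1/(1+e^{1.2600}) = 0.2210
E[score] = 0.8504 + 0.9014 + 0.2210 = 1.9728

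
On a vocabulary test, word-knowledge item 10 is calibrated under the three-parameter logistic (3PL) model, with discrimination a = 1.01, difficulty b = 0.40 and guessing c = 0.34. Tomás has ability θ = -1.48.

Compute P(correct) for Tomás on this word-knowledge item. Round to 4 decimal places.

0.4260

P(θ) = c + (1 − c) · 1 / (1 + exp(−a(θ − b)))
Exponent: 1.01 × (-1.48 − 0.40) = -1.8988
1/(1 + e^{1.8988}) = 0.1302
P = 0.34 + 0.66 × 0.1302 = 0.4260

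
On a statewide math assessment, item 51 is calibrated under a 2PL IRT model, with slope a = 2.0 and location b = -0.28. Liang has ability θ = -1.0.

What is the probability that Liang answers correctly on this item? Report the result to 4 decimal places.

P(θ) = 1 / (1 + exp(−a(θ − b)))
Exponent: 2.0 × (-1.0 − (-0.28)) = -1.4400
1/(1 + e^{1.4400}) = 0.1915

0.1915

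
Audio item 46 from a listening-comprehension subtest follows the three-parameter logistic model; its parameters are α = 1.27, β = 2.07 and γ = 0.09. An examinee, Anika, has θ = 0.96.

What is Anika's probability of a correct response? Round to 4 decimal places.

0.2686

P(θ) = γ + (1 − γ) · 1 / (1 + exp(−α(θ − β)))
Exponent: 1.27 × (0.96 − 2.07) = -1.4097
1/(1 + e^{1.4097}) = 0.1963
P = 0.09 + 0.91 × 0.1963 = 0.2686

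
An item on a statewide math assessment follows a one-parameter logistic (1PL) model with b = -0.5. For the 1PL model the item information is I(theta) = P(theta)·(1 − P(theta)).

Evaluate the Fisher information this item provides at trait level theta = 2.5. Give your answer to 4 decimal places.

0.0452

P = 1/(1+e^{-3.0000}) = 0.9526
P(1−P) = 0.9526 × 0.0474 = 0.0452
I = P(1−P) = 0.04518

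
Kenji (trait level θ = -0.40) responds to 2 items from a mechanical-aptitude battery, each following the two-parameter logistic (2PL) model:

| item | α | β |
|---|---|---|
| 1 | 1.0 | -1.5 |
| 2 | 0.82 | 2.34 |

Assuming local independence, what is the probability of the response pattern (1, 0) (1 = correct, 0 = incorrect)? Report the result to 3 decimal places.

P(θ) = 1 / (1 + exp(−α(θ − β)))
P_1 = 1/(1+e^{-1.1000}) = 0.7503
P_2 = 1/(1+e^{2.2468}) = 0.0956
L = P_1 × (1−P_2) = 0.7503 × 0.9044 = 0.67852

0.679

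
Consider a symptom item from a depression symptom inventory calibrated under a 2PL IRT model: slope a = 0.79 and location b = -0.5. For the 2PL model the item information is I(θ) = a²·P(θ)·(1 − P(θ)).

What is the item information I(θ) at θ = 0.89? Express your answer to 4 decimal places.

P = 1/(1+e^{-1.0981}) = 0.7499
P(1−P) = 0.7499 × 0.2501 = 0.1875
I = a² × P(1−P) = 0.79² × 0.1875 = 0.11705

0.1170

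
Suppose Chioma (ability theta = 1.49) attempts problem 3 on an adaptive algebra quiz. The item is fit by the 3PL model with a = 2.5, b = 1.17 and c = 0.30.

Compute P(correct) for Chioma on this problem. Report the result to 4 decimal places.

0.7830

P(theta) = c + (1 − c) · 1 / (1 + exp(−a(theta − b)))
Exponent: 2.5 × (1.49 − 1.17) = 0.8000
1/(1 + e^{-0.8000}) = 0.6900
P = 0.30 + 0.70 × 0.6900 = 0.7830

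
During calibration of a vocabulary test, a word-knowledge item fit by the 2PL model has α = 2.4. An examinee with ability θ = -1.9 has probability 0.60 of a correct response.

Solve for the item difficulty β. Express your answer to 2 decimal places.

-2.07

P(θ) = 1 / (1 + exp(−α(θ − β)))
logit(0.60) = ln(0.60/0.40) = 0.4055
β = θ − logit/(α) = -1.9 − 0.4055/2.4000 = -2.0689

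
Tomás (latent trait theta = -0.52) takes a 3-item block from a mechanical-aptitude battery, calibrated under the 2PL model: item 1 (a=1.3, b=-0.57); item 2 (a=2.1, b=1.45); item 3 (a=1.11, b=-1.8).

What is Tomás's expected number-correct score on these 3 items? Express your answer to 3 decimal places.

1.337

P(theta) = 1 / (1 + exp(−a(theta − b)))
P_1 = 1/(1+e^{-0.0650}) = 0.5162
P_2 = 1/(1+e^{4.1370}) = 0.0157
P_3 = 1/(1+e^{-1.4208}) = 0.8055
E[score] = 0.5162 + 0.0157 + 0.8055 = 1.3374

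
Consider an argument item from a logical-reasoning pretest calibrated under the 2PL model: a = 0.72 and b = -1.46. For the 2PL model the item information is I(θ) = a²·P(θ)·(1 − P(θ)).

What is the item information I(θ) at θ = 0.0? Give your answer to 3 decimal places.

P = 1/(1+e^{-1.0512}) = 0.7410
P(1−P) = 0.7410 × 0.2590 = 0.1919
I = a² × P(1−P) = 0.72² × 0.1919 = 0.09949

0.099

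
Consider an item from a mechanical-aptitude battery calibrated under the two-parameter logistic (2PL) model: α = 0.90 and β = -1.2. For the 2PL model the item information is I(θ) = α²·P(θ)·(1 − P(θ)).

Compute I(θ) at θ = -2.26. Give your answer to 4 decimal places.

P = 1/(1+e^{0.9540}) = 0.2781
P(1−P) = 0.2781 × 0.7219 = 0.2008
I = α² × P(1−P) = 0.90² × 0.2008 = 0.16261

0.1626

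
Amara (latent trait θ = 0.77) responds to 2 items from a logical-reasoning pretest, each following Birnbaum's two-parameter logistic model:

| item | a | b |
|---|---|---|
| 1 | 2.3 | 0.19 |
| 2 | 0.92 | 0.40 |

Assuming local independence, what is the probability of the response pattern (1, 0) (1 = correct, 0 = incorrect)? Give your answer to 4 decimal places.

P(θ) = 1 / (1 + exp(−a(θ − b)))
P_1 = 1/(1+e^{-1.3340}) = 0.7915
P_2 = 1/(1+e^{-0.3404}) = 0.5843
L = P_1 × (1−P_2) = 0.7915 × 0.4157 = 0.32904

0.3290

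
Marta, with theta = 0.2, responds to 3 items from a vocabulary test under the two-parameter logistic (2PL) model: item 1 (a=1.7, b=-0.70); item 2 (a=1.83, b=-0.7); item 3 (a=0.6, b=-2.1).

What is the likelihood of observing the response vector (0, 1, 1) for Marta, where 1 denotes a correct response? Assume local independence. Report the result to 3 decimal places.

0.119

P(theta) = 1 / (1 + exp(−a(theta − b)))
P_1 = 1/(1+e^{-1.5300}) = 0.8220
P_2 = 1/(1+e^{-1.6470}) = 0.8385
P_3 = 1/(1+e^{-1.3800}) = 0.7990
L = (1−P_1) × P_2 × P_3 = 0.1780 × 0.8385 × 0.7990 = 0.11925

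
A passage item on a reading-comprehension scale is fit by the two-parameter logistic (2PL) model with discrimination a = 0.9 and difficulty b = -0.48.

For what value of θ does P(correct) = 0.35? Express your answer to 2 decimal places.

P(θ) = 1 / (1 + exp(−a(θ − b)))
logit = ln(0.3500/0.6500) = -0.6190
θ = b + logit/(a) = -0.48 + (-0.6190)/0.9000 = -1.1678

-1.17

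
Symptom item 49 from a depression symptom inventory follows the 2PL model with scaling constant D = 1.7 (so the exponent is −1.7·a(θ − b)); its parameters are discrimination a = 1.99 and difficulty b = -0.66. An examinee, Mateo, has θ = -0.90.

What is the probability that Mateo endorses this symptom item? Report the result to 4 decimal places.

P(θ) = 1 / (1 + exp(−D·a(θ − b)))
Exponent: 1.7 × 1.99 × (-0.90 − (-0.66)) = -0.8119
1/(1 + e^{0.8119}) = 0.3075
P = 0.3075

0.3075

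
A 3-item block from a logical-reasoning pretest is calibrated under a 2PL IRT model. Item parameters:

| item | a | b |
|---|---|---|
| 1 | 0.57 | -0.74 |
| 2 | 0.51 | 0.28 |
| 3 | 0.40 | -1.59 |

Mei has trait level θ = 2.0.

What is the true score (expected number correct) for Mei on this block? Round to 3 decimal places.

2.341

P(θ) = 1 / (1 + exp(−a(θ − b)))
P_1 = 1/(1+e^{-1.5618}) = 0.8266
P_2 = 1/(1+e^{-0.8772}) = 0.7062
P_3 = 1/(1+e^{-1.4360}) = 0.8078
E[score] = 0.8266 + 0.7062 + 0.8078 = 2.3407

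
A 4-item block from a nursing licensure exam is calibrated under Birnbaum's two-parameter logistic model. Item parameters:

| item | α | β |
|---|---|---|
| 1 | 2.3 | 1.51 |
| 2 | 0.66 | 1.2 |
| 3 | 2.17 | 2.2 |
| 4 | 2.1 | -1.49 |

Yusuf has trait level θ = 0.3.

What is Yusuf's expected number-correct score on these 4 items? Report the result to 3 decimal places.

P(θ) = 1 / (1 + exp(−α(θ − β)))
P_1 = 1/(1+e^{2.7830}) = 0.0582
P_2 = 1/(1+e^{0.5940}) = 0.3557
P_3 = 1/(1+e^{4.1230}) = 0.0159
P_4 = 1/(1+e^{-3.7590}) = 0.9772
E[score] = 0.0582 + 0.3557 + 0.0159 + 0.9772 = 1.4071

1.407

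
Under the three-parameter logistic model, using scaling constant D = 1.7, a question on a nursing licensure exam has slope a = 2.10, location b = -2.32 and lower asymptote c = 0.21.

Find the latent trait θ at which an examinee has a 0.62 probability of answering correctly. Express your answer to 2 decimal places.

-2.30

P(θ) = c + (1 − c) · 1 / (1 + exp(−D·a(θ − b)))
Remove guessing floor: (0.62 − 0.21)/(1 − 0.21) = 0.5190
logit = ln(0.5190/0.4810) = 0.0760
θ = b + logit/(1.7·a) = -2.32 + 0.0760/3.5700 = -2.2987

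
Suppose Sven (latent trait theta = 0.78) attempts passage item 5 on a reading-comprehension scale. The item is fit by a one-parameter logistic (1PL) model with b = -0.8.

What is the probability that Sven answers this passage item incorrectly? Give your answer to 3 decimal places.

P(theta) = 1 / (1 + exp(−(theta − b)))
Exponent: (0.78 − (-0.8)) = 1.5800
1/(1 + e^{-1.5800}) = 0.8292
P = 0.8292
P(incorrect) = 1 − 0.8292 = 0.1708

0.171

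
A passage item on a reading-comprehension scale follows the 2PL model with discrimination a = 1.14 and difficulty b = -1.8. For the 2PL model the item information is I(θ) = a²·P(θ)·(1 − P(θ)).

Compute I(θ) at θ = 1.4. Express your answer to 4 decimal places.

P = 1/(1+e^{-3.6480}) = 0.9746
P(1−P) = 0.9746 × 0.0254 = 0.0247
I = a² × P(1−P) = 1.14² × 0.0247 = 0.03215

0.0321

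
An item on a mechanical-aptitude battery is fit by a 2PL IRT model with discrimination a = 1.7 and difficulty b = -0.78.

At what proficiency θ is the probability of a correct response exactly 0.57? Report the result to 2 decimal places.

-0.61

P(θ) = 1 / (1 + exp(−a(θ − b)))
logit = ln(0.5700/0.4300) = 0.2819
θ = b + logit/(a) = -0.78 + 0.2819/1.7000 = -0.6142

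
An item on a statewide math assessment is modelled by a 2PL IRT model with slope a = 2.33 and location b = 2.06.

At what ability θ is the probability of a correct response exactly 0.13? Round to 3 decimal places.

P(θ) = 1 / (1 + exp(−a(θ − b)))
logit = ln(0.1300/0.8700) = -1.9010
θ = b + logit/(a) = 2.06 + (-1.9010)/2.3300 = 1.2441

1.244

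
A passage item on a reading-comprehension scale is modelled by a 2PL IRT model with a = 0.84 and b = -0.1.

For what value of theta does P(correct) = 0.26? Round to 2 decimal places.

-1.35

P(theta) = 1 / (1 + exp(−a(theta − b)))
logit = ln(0.2600/0.7400) = -1.0460
theta = b + logit/(a) = -0.1 + (-1.0460)/0.8400 = -1.3452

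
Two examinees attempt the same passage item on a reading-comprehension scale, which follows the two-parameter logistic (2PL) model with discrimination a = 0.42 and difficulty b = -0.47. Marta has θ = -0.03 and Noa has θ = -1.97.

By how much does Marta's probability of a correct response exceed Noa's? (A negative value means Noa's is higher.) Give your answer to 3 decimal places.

0.199

P(θ) = 1 / (1 + exp(−a(θ − b)))
P(Marta) = 0.5461  [exponent 0.1848]
P(Noa) = 0.3475  [exponent -0.6300]
Difference = 0.5461 − 0.3475 = 0.1986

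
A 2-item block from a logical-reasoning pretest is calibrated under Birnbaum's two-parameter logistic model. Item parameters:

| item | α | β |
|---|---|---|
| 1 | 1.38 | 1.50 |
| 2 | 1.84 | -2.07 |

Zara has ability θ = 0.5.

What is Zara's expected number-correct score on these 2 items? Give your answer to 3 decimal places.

1.192

P(θ) = 1 / (1 + exp(−α(θ − β)))
P_1 = 1/(1+e^{1.3800}) = 0.2010
P_2 = 1/(1+e^{-4.7288}) = 0.9912
E[score] = 0.2010 + 0.9912 = 1.1922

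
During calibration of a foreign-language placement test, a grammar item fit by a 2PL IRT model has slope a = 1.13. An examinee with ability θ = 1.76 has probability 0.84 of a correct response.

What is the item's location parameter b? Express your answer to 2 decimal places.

P(θ) = 1 / (1 + exp(−a(θ − b)))
logit(0.84) = ln(0.84/0.16) = 1.6582
b = θ − logit/(a) = 1.76 − 1.6582/1.1300 = 0.2925

0.29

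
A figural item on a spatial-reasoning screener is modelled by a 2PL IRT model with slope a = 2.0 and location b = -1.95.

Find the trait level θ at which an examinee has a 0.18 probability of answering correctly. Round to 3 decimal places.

P(θ) = 1 / (1 + exp(−a(θ − b)))
logit = ln(0.1800/0.8200) = -1.5163
θ = b + logit/(a) = -1.95 + (-1.5163)/2.0000 = -2.7082

-2.708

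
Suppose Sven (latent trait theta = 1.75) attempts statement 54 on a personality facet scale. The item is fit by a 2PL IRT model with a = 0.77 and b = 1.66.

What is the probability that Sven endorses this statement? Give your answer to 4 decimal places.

P(theta) = 1 / (1 + exp(−a(theta − b)))
Exponent: 0.77 × (1.75 − 1.66) = 0.0693
1/(1 + e^{-0.0693}) = 0.5173

0.5173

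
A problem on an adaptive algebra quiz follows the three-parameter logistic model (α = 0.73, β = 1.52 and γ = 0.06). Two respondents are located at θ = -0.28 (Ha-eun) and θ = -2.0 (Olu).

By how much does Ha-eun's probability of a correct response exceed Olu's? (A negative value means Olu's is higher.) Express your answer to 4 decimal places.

P(θ) = γ + (1 − γ) · 1 / (1 + exp(−α(θ − β)))
P(Ha-eun) = 0.2591  [exponent -1.3140]
P(Olu) = 0.1269  [exponent -2.5696]
Difference = 0.2591 − 0.1269 = 0.1323

0.1323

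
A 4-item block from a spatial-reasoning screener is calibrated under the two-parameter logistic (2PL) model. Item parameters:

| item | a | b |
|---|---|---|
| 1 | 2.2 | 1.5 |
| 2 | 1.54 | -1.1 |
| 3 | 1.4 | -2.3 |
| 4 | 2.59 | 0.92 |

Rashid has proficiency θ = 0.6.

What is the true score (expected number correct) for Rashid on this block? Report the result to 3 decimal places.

2.340

P(θ) = 1 / (1 + exp(−a(θ − b)))
P_1 = 1/(1+e^{1.9800}) = 0.1213
P_2 = 1/(1+e^{-2.6180}) = 0.9320
P_3 = 1/(1+e^{-4.0600}) = 0.9830
P_4 = 1/(1+e^{0.8288}) = 0.3039
E[score] = 0.1213 + 0.9320 + 0.9830 + 0.3039 = 2.3403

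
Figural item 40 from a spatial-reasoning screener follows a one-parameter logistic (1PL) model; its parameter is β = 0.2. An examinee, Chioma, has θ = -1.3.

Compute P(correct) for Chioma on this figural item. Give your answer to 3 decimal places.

P(θ) = 1 / (1 + exp(−(θ − β)))
Exponent: (-1.3 − 0.2) = -1.5000
1/(1 + e^{1.5000}) = 0.1824
P = 0.1824

0.182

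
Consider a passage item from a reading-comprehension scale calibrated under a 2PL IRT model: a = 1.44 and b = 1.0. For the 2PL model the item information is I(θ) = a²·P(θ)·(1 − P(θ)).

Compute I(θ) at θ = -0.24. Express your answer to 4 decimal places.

P = 1/(1+e^{1.7856}) = 0.1436
P(1−P) = 0.1436 × 0.8564 = 0.1230
I = a² × P(1−P) = 1.44² × 0.1230 = 0.25503

0.2550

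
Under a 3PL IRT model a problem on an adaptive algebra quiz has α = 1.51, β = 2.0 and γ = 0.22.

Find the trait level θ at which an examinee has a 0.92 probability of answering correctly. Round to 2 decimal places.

P(θ) = γ + (1 − γ) · 1 / (1 + exp(−α(θ − β)))
Remove guessing floor: (0.92 − 0.22)/(1 − 0.22) = 0.8974
logit = ln(0.8974/0.1026) = 2.1691
θ = β + logit/(α) = 2.0 + 2.1691/1.5100 = 3.4365

3.44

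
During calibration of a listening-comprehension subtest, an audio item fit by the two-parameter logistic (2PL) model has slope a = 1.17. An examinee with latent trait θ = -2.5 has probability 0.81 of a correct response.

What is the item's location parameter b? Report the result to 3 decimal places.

P(θ) = 1 / (1 + exp(−a(θ − b)))
logit(0.81) = ln(0.81/0.19) = 1.4500
b = θ − logit/(a) = -2.5 − 1.4500/1.1700 = -3.7393

-3.739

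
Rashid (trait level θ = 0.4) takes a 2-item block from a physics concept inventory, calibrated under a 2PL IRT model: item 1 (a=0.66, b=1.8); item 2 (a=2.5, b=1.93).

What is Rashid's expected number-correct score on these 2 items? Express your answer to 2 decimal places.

0.31

P(θ) = 1 / (1 + exp(−a(θ − b)))
P_1 = 1/(1+e^{0.9240}) = 0.2841
P_2 = 1/(1+e^{3.8250}) = 0.0214
E[score] = 0.2841 + 0.0214 = 0.3055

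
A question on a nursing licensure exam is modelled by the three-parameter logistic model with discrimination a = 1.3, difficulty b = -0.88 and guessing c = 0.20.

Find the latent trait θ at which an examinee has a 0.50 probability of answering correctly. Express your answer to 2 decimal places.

P(θ) = c + (1 − c) · 1 / (1 + exp(−a(θ − b)))
Remove guessing floor: (0.50 − 0.20)/(1 − 0.20) = 0.3750
logit = ln(0.3750/0.6250) = -0.5108
θ = b + logit/(a) = -0.88 + (-0.5108)/1.3000 = -1.2729

-1.27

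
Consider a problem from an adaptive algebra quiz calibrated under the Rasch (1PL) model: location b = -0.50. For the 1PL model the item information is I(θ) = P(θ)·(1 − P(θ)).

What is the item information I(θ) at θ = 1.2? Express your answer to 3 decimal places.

P = 1/(1+e^{-1.7000}) = 0.8455
P(1−P) = 0.8455 × 0.1545 = 0.1306
I = P(1−P) = 0.13061

0.131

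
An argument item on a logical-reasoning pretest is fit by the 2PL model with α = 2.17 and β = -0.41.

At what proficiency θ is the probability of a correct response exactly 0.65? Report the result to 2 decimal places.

-0.12

P(θ) = 1 / (1 + exp(−α(θ − β)))
logit = ln(0.6500/0.3500) = 0.6190
θ = β + logit/(α) = -0.41 + 0.6190/2.1700 = -0.1247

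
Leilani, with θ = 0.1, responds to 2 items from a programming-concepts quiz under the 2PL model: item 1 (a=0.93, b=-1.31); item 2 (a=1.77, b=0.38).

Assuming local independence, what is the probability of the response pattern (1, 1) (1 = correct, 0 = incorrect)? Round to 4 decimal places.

P(θ) = 1 / (1 + exp(−a(θ − b)))
P_1 = 1/(1+e^{-1.3113}) = 0.7877
P_2 = 1/(1+e^{0.4956}) = 0.3786
L = P_1 × P_2 = 0.7877 × 0.3786 = 0.29822

0.2982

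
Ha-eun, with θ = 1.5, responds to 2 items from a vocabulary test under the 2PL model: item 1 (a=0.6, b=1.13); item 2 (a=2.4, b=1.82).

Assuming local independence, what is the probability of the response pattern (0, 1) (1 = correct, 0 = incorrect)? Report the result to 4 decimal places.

0.1409

P(θ) = 1 / (1 + exp(−a(θ − b)))
P_1 = 1/(1+e^{-0.2220}) = 0.5553
P_2 = 1/(1+e^{0.7680}) = 0.3169
L = (1−P_1) × P_2 = 0.4447 × 0.3169 = 0.14094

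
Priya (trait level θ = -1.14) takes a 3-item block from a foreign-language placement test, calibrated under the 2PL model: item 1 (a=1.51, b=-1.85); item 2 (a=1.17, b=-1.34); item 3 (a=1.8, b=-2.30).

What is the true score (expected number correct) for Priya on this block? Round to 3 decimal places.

P(θ) = 1 / (1 + exp(−a(θ − b)))
P_1 = 1/(1+e^{-1.0721}) = 0.7450
P_2 = 1/(1+e^{-0.2340}) = 0.5582
P_3 = 1/(1+e^{-2.0880}) = 0.8897
E[score] = 0.7450 + 0.5582 + 0.8897 = 2.1930

2.193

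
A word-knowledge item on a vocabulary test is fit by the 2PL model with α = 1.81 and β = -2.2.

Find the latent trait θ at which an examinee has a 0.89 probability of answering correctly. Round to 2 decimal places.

P(θ) = 1 / (1 + exp(−α(θ − β)))
logit = ln(0.8900/0.1100) = 2.0907
θ = β + logit/(α) = -2.2 + 2.0907/1.8100 = -1.0449

-1.04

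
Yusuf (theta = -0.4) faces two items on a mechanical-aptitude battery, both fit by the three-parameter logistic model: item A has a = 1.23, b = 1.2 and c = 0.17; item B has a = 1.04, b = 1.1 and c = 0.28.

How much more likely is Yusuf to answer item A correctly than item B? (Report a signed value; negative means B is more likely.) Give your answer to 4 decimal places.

-0.1333

P(theta) = c + (1 − c) · 1 / (1 + exp(−a(theta − b)))
P_A = 0.2718
P_B = 0.4050
P_A − P_B = -0.1333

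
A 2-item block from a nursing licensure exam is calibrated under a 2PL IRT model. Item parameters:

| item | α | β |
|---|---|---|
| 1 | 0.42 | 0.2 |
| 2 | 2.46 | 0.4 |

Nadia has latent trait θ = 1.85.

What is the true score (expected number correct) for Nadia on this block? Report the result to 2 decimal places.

P(θ) = 1 / (1 + exp(−α(θ − β)))
P_1 = 1/(1+e^{-0.6930}) = 0.6666
P_2 = 1/(1+e^{-3.5670}) = 0.9725
E[score] = 0.6666 + 0.9725 = 1.6392

1.64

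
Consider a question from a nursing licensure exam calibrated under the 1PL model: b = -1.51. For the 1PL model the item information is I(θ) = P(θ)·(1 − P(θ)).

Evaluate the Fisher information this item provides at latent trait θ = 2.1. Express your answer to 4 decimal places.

0.0256

P = 1/(1+e^{-3.6100}) = 0.9737
P(1−P) = 0.9737 × 0.0263 = 0.0256
I = P(1−P) = 0.02565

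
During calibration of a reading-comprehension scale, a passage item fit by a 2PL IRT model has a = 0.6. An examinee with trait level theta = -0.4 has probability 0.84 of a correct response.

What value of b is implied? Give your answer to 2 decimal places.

P(theta) = 1 / (1 + exp(−a(theta − b)))
logit(0.84) = ln(0.84/0.16) = 1.6582
b = theta − logit/(a) = -0.4 − 1.6582/0.6000 = -3.1637

-3.16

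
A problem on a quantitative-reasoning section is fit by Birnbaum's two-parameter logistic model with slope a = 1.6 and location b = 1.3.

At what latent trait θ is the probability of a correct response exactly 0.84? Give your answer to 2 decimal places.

2.34

P(θ) = 1 / (1 + exp(−a(θ − b)))
logit = ln(0.8400/0.1600) = 1.6582
θ = b + logit/(a) = 1.3 + 1.6582/1.6000 = 2.3364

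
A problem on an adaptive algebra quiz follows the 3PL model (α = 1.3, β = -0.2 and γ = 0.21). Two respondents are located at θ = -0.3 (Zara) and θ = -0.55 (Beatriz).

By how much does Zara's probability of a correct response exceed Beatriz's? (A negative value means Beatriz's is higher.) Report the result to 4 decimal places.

0.0627

P(θ) = γ + (1 − γ) · 1 / (1 + exp(−α(θ − β)))
P(Zara) = 0.5794  [exponent -0.1300]
P(Beatriz) = 0.5167  [exponent -0.4550]
Difference = 0.5794 − 0.5167 = 0.0627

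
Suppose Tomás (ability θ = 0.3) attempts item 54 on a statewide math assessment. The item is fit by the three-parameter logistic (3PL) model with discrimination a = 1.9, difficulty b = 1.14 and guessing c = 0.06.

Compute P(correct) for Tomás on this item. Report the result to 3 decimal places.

0.218

P(θ) = c + (1 − c) · 1 / (1 + exp(−a(θ − b)))
Exponent: 1.9 × (0.3 − 1.14) = -1.5960
1/(1 + e^{1.5960}) = 0.1685
P = 0.06 + 0.94 × 0.1685 = 0.2184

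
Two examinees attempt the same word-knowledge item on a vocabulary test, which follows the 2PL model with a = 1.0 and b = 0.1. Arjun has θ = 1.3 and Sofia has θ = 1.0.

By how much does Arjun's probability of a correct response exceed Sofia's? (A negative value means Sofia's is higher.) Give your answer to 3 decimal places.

0.058

P(θ) = 1 / (1 + exp(−a(θ − b)))
P(Arjun) = 0.7685  [exponent 1.2000]
P(Sofia) = 0.7109  [exponent 0.9000]
Difference = 0.7685 − 0.7109 = 0.0576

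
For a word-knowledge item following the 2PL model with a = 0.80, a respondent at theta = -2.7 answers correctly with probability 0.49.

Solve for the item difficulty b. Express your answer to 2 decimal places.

P(theta) = 1 / (1 + exp(−a(theta − b)))
logit(0.49) = ln(0.49/0.51) = -0.0400
b = theta − logit/(a) = -2.7 − (-0.0400)/0.8000 = -2.6500

-2.65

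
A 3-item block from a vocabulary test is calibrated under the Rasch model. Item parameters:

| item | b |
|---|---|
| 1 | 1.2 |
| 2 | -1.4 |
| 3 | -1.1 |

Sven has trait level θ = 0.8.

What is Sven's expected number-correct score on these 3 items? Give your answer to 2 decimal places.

2.17

P(θ) = 1 / (1 + exp(−(θ − b)))
P_1 = 1/(1+e^{0.4000}) = 0.4013
P_2 = 1/(1+e^{-2.2000}) = 0.9002
P_3 = 1/(1+e^{-1.9000}) = 0.8699
E[score] = 0.4013 + 0.9002 + 0.8699 = 2.1715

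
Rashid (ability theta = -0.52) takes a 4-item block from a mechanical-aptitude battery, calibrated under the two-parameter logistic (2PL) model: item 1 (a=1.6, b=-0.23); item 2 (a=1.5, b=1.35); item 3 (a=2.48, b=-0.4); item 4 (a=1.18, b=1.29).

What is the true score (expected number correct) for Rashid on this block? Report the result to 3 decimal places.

P(theta) = 1 / (1 + exp(−a(theta − b)))
P_1 = 1/(1+e^{0.4640}) = 0.3860
P_2 = 1/(1+e^{2.8050}) = 0.0571
P_3 = 1/(1+e^{0.2976}) = 0.4261
P_4 = 1/(1+e^{2.1358}) = 0.1057
E[score] = 0.3860 + 0.0571 + 0.4261 + 0.1057 = 0.9749

0.975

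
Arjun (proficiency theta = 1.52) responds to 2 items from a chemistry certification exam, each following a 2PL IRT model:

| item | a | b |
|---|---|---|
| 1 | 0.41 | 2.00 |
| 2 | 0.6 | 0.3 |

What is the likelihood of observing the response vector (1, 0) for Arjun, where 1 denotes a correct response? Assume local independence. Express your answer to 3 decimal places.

P(theta) = 1 / (1 + exp(−a(theta − b)))
P_1 = 1/(1+e^{0.1968}) = 0.4510
P_2 = 1/(1+e^{-0.7320}) = 0.6752
L = P_1 × (1−P_2) = 0.4510 × 0.3248 = 0.14645

0.146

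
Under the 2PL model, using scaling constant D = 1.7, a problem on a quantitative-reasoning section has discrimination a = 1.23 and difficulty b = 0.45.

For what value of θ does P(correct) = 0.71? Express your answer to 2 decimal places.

0.88

P(θ) = 1 / (1 + exp(−D·a(θ − b)))
logit = ln(0.7100/0.2900) = 0.8954
θ = b + logit/(1.7·a) = 0.45 + 0.8954/2.0910 = 0.8782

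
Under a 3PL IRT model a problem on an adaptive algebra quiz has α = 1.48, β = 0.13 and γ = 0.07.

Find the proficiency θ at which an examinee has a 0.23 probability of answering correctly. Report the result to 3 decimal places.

-0.932

P(θ) = γ + (1 − γ) · 1 / (1 + exp(−α(θ − β)))
Remove guessing floor: (0.23 − 0.07)/(1 − 0.07) = 0.1720
logit = ln(0.1720/0.8280) = -1.5712
θ = β + logit/(α) = 0.13 + (-1.5712)/1.4800 = -0.9316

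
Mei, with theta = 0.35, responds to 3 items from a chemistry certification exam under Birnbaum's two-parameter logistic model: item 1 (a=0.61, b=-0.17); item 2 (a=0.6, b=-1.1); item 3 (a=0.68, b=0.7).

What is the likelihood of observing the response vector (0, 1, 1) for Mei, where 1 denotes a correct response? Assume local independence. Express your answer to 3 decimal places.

P(theta) = 1 / (1 + exp(−a(theta − b)))
P_1 = 1/(1+e^{-0.3172}) = 0.5786
P_2 = 1/(1+e^{-0.8700}) = 0.7047
P_3 = 1/(1+e^{0.2380}) = 0.4408
L = (1−P_1) × P_2 × P_3 = 0.4214 × 0.7047 × 0.4408 = 0.13089

0.131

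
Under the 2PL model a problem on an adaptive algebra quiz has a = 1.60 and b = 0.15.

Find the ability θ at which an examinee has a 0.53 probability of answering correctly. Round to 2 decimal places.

0.23

P(θ) = 1 / (1 + exp(−a(θ − b)))
logit = ln(0.5300/0.4700) = 0.1201
θ = b + logit/(a) = 0.15 + 0.1201/1.6000 = 0.2251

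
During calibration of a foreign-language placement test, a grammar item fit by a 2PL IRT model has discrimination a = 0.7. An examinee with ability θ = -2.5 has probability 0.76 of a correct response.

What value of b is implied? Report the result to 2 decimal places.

-4.15

P(θ) = 1 / (1 + exp(−a(θ − b)))
logit(0.76) = ln(0.76/0.24) = 1.1527
b = θ − logit/(a) = -2.5 − 1.1527/0.7000 = -4.1467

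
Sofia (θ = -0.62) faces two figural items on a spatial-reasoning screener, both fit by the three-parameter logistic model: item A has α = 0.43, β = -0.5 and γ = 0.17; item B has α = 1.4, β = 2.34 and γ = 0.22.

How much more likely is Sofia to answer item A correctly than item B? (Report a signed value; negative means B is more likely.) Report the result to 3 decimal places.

P(θ) = γ + (1 − γ) · 1 / (1 + exp(−α(θ − β)))
P_A = 0.5743
P_B = 0.2322
P_A − P_B = 0.3421

0.342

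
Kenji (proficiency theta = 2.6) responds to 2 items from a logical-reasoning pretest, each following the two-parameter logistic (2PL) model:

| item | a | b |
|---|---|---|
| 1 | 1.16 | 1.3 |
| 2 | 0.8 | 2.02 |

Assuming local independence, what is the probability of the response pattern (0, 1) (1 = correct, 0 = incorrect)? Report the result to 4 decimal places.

P(theta) = 1 / (1 + exp(−a(theta − b)))
P_1 = 1/(1+e^{-1.5080}) = 0.8188
P_2 = 1/(1+e^{-0.4640}) = 0.6140
L = (1−P_1) × P_2 = 0.1812 × 0.6140 = 0.11127

0.1113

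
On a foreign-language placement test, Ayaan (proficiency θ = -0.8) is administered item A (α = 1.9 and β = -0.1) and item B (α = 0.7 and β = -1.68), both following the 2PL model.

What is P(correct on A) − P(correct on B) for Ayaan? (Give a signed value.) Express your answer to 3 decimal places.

-0.440

P(θ) = 1 / (1 + exp(−α(θ − β)))
P_A = 0.2092
P_B = 0.6493
P_A − P_B = -0.4401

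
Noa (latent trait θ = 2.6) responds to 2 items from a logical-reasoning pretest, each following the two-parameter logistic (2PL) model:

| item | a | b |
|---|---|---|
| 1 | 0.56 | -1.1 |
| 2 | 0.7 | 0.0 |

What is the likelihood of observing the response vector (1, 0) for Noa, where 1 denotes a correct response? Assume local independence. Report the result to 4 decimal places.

P(θ) = 1 / (1 + exp(−a(θ − b)))
P_1 = 1/(1+e^{-2.0720}) = 0.8882
P_2 = 1/(1+e^{-1.8200}) = 0.8606
L = P_1 × (1−P_2) = 0.8882 × 0.1394 = 0.12384

0.1238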